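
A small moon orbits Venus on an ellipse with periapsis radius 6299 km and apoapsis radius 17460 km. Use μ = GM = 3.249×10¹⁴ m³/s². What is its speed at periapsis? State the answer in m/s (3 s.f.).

v ≈ 8710 m/s

Semi-major axis a = (r_p + r_a)/2 = 11880 km = 1.188×10⁷ m.
Vis-viva: v² = μ(2/r − 1/a) = 3.249×10¹⁴ × (3.175×10⁻⁷ − 8.418×10⁻⁸) = 7.581×10⁷ m²/s².
v = 8707 m/s.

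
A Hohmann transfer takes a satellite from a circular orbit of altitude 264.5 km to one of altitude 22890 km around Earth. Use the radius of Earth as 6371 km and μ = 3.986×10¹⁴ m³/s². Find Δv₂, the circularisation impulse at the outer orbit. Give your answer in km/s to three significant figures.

r₁ = 6371 + 264.5 = 6635.5 km = 6.6355×10⁶ m.
r₂ = 6371 + 22890 = 29261 km = 2.9261×10⁷ m.
Transfer ellipse a_t = (r₁ + r₂)/2 = 1.795×10⁷ m.
At r₁: circular v_c1 = √(μ/r₁) = 7751 m/s; transfer-perigee v_p = √[μ(2/r₁ − 1/a_t)] = 9896 m/s.
At r₂: circular v_c2 = √(μ/r₂) = 3691 m/s; transfer-apogee v_a = √[μ(2/r₂ − 1/a_t)] = 2244 m/s.
Δv₂ = v_c2 − v_a = 1447 m/s.
= 1.447 km/s.

Δv ≈ 1.45 km/s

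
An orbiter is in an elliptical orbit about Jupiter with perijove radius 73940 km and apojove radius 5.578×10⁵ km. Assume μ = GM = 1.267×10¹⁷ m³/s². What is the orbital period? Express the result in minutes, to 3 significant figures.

Semi-major axis a = (r_p + r_a)/2 = (73940 + 5.5780×10⁵)/2 = 3.1587×10⁵ km = 3.159×10⁸ m.
By Kepler's third law T = 2π√(a³/μ) = 2π × 1.577×10⁴ = 9.910×10⁴ s.
= 1652 minutes.

T ≈ 1650 minutes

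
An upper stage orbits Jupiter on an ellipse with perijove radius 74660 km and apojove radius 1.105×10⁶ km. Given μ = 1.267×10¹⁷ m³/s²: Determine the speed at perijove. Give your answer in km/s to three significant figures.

v ≈ 56.4 km/s

Semi-major axis a = (r_p + r_a)/2 = 5.8983×10⁵ km = 5.898×10⁸ m.
Vis-viva: v² = μ(2/r − 1/a) = 1.267×10¹⁷ × (2.679×10⁻⁸ − 1.695×10⁻⁹) = 3.179×10⁹ m²/s².
v = 56380 m/s = 56.38 km/s.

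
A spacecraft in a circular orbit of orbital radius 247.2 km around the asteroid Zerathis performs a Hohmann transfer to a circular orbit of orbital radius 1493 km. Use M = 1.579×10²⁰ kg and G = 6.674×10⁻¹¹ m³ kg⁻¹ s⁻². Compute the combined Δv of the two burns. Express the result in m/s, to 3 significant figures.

Δv_total ≈ 103 m/s

μ = GM = 6.674×10⁻¹¹ × 1.579×10²⁰ = 1.054×10¹⁰ m³/s².
r₁ = 247.2 km = 2.472×10⁵ m.
r₂ = 1493 km = 1.493×10⁶ m.
Transfer ellipse a_t = (r₁ + r₂)/2 = 8.701×10⁵ m.
At r₁: circular v_c1 = √(μ/r₁) = 206.5 m/s; transfer-periapsis v_p = √[μ(2/r₁ − 1/a_t)] = 270.5 m/s.
Δv₁ = v_p − v_c1 = 63.99 m/s.
At r₂: circular v_c2 = √(μ/r₂) = 84.01 m/s; transfer-apoapsis v_a = √[μ(2/r₂ − 1/a_t)] = 44.78 m/s.
Δv₂ = v_c2 − v_a = 39.23 m/s.
Total Δv = Δv₁ + Δv₂ = 103.2 m/s.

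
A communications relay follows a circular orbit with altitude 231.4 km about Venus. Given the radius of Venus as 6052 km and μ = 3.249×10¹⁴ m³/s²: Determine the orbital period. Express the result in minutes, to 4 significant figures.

r = 6052 + 231.4 = 6283.4 km = 6.2834×10⁶ m.
Kepler's third law: T = 2π√(r³/μ) = 2π√((6.283×10⁶)³ / 3.249×10¹⁴).
r³/μ = 7.635×10⁵ s², so T = 2π × 8.738×10² = 5.490×10³ s.
Converting: 5.490×10³ s ÷ 60.00 = 91.51 minutes.

T ≈ 91.51 minutes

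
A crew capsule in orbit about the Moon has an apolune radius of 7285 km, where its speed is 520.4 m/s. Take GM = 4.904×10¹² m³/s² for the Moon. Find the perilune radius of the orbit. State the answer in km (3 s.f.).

perilune radius ≈ 1830 km

r_a = 7.285×10⁶ m.
Specific energy ε = v²/2 − μ/r = -5.378×10⁵ J/kg, so a = −μ/(2ε) = 4.560×10⁶ m.
The apsides satisfy r_p + r_a = 2a, so the perilune radius is 2a − r_a = 1.834×10⁶ m = 1834.4 km.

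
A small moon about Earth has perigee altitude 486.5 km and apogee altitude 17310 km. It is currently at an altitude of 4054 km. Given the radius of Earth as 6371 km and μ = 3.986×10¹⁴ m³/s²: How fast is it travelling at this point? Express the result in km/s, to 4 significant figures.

v ≈ 7.097 km/s

r_p = 6371 + 486.5 = 6857.5 km = 6.8575×10⁶ m.
r_a = 6371 + 17310 = 23681 km = 2.3681×10⁷ m.
r = 6371 + 4054 = 10425 km = 1.042×10⁷ m.
Semi-major axis a = (r_p + r_a)/2 = 15269 km = 1.527×10⁷ m.
Vis-viva: v² = μ(2/r − 1/a) = 3.986×10¹⁴ × (1.918×10⁻⁷ − 6.549×10⁻⁸) = 5.037×10⁷ m²/s².
v = 7097 m/s = 7.097 km/s.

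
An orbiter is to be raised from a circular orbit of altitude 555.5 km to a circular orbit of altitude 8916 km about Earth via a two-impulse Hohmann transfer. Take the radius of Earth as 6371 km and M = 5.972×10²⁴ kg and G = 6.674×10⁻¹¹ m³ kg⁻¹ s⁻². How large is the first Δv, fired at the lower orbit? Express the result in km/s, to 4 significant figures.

Δv ≈ 1.314 km/s

μ = GM = 6.674×10⁻¹¹ × 5.972×10²⁴ = 3.986×10¹⁴ m³/s².
r₁ = 6371 + 555.5 = 6926.5 km = 6.9265×10⁶ m.
r₂ = 6371 + 8916 = 15287 km = 1.5287×10⁷ m.
Transfer ellipse a_t = (r₁ + r₂)/2 = 1.111×10⁷ m.
At r₁: circular v_c1 = √(μ/r₁) = 7586 m/s; transfer-perigee v_p = √[μ(2/r₁ − 1/a_t)] = 8899 m/s.
Δv₁ = v_p − v_c1 = 1314 m/s.
= 1.314 km/s.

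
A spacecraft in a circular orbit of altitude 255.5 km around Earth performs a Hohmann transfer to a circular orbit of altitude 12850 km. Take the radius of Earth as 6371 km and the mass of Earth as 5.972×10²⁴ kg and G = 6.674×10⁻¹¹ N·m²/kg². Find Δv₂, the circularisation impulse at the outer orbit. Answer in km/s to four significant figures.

μ = GM = 6.674×10⁻¹¹ × 5.972×10²⁴ = 3.986×10¹⁴ m³/s².
r₁ = 6371 + 255.5 = 6626.5 km = 6.6265×10⁶ m.
r₂ = 6371 + 12850 = 19221 km = 1.9221×10⁷ m.
Transfer ellipse a_t = (r₁ + r₂)/2 = 1.292×10⁷ m.
At r₁: circular v_c1 = √(μ/r₁) = 7756 m/s; transfer-perigee v_p = √[μ(2/r₁ − 1/a_t)] = 9458 m/s.
At r₂: circular v_c2 = √(μ/r₂) = 4554 m/s; transfer-apogee v_a = √[μ(2/r₂ − 1/a_t)] = 3261 m/s.
Δv₂ = v_c2 − v_a = 1293 m/s.
= 1.293 km/s.

Δv ≈ 1.293 km/s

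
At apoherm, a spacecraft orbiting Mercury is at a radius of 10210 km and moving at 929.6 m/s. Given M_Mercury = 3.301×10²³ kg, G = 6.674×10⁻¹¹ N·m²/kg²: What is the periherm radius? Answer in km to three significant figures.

periherm radius ≈ 2560 km

μ = GM = 6.674×10⁻¹¹ × 3.301×10²³ = 2.203×10¹³ m³/s².
r_a = 1.021×10⁷ m.
Specific energy ε = v²/2 − μ/r = -1.726×10⁶ J/kg, so a = −μ/(2ε) = 6.383×10⁶ m.
The apsides satisfy r_p + r_a = 2a, so the periherm radius is 2a − r_a = 2.556×10⁶ m = 2556.4 km.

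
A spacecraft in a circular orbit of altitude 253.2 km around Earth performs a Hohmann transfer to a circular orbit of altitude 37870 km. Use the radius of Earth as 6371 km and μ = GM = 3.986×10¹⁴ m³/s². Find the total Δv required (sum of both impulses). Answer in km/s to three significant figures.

r₁ = 6371 + 253.2 = 6624.2 km = 6.6242×10⁶ m.
r₂ = 6371 + 37870 = 44241 km = 4.4241×10⁷ m.
Transfer ellipse a_t = (r₁ + r₂)/2 = 2.543×10⁷ m.
At r₁: circular v_c1 = √(μ/r₁) = 7757 m/s; transfer-perigee v_p = √[μ(2/r₁ − 1/a_t)] = 10230 m/s.
Δv₁ = v_p − v_c1 = 2474 m/s.
At r₂: circular v_c2 = √(μ/r₂) = 3002 m/s; transfer-apogee v_a = √[μ(2/r₂ − 1/a_t)] = 1532 m/s.
Δv₂ = v_c2 − v_a = 1470 m/s.
Total Δv = Δv₁ + Δv₂ = 3944 m/s = 3.944 km/s.

Δv_total ≈ 3.94 km/s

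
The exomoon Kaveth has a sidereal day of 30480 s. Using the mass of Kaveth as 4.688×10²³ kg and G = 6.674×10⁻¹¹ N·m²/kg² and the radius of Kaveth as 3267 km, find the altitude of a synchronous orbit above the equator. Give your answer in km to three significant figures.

h_sync ≈ 5760 km

μ = GM = 6.674×10⁻¹¹ × 4.688×10²³ = 3.129×10¹³ m³/s².
A synchronous orbit has period T, so by Kepler's third law a = (μT²/4π²)^(1/3).
μT²/4π² = 3.129×10¹³ × (3.048×10⁴)² / 39.48 = 7.363×10²⁰ m³.
a = 9.030×10⁶ m = 9029.9 km.
Altitude h = a − R = 9029.9 − 3267 = 5762.9 km.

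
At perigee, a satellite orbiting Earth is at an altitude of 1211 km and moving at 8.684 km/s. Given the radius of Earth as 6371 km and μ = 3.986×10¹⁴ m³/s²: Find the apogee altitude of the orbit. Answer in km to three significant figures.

apogee altitude ≈ 12900 km

r_p = 6371 + 1211 = 7582.0 km = 7.582×10⁶ m.
Specific energy ε = v²/2 − μ/r = -1.487×10⁷ J/kg, so a = −μ/(2ε) = 1.341×10⁷ m.
The apsides satisfy r_p + r_a = 2a, so the apogee radius is 2a − r_p = 1.923×10⁷ m = 19231 km.
Apogee altitude = 19231 − 6371 = 12860 km.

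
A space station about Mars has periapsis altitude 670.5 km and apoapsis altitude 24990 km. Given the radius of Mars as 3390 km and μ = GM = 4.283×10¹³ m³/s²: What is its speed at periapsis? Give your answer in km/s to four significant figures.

r_p = 3390 + 670.5 = 4060.5 km = 4.0605×10⁶ m.
r_a = 3390 + 24990 = 28380 km = 2.8380×10⁷ m.
Semi-major axis a = (r_p + r_a)/2 = 16220 km = 1.622×10⁷ m.
Vis-viva: v² = μ(2/r − 1/a) = 4.283×10¹³ × (4.926×10⁻⁷ − 6.165×10⁻⁸) = 1.846×10⁷ m²/s².
v = 4296 m/s = 4.296 km/s.

v ≈ 4.296 km/s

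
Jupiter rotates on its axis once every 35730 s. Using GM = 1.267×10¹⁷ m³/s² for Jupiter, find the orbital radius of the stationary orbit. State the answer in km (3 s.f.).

A synchronous orbit has period T, so by Kepler's third law a = (μT²/4π²)^(1/3).
μT²/4π² = 1.267×10¹⁷ × (3.573×10⁴)² / 39.48 = 4.097×10²⁴ m³.
a = 1.600×10⁸ m = 1.6002×10⁵ km.

r_sync ≈ 1.60×10⁵ km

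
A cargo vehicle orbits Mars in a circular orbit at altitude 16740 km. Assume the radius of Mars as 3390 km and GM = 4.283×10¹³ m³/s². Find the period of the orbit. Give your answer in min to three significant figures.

r = 3390 + 16740 = 20130 km = 2.0130×10⁷ m.
Kepler's third law: T = 2π√(r³/μ) = 2π√((2.013×10⁷)³ / 4.283×10¹³).
r³/μ = 1.905×10⁸ s², so T = 2π × 1.380×10⁴ = 8.671×10⁴ s.
Converting: 8.671×10⁴ s ÷ 60.00 = 1445 min.

T ≈ 1450 min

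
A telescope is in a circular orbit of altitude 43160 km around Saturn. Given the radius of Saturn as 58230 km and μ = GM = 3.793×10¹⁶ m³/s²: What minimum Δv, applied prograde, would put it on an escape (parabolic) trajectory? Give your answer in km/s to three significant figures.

Δv ≈ 8.01 km/s

r = 58230 + 43160 = 101390 km = 1.0139×10⁸ m.
Circular speed v_c = √(μ/r) = 19340 m/s.
Escape speed v_esc = √(2μ/r) = √2 × v_c = 27350 m/s.
Δv = v_esc − v_c = 8012 m/s = 8.012 km/s.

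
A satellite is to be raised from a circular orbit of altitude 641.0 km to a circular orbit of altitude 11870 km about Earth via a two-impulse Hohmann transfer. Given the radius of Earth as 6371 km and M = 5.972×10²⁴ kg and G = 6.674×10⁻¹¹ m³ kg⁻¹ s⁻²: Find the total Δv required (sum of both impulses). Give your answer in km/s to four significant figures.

Δv_total ≈ 2.713 km/s

μ = GM = 6.674×10⁻¹¹ × 5.972×10²⁴ = 3.986×10¹⁴ m³/s².
r₁ = 6371 + 641.0 = 7012.0 km = 7.0120×10⁶ m.
r₂ = 6371 + 11870 = 18241 km = 1.8241×10⁷ m.
Transfer ellipse a_t = (r₁ + r₂)/2 = 1.263×10⁷ m.
At r₁: circular v_c1 = √(μ/r₁) = 7539 m/s; transfer-perigee v_p = √[μ(2/r₁ − 1/a_t)] = 9062 m/s.
Δv₁ = v_p − v_c1 = 1522 m/s.
At r₂: circular v_c2 = √(μ/r₂) = 4674 m/s; transfer-apogee v_a = √[μ(2/r₂ − 1/a_t)] = 3483 m/s.
Δv₂ = v_c2 − v_a = 1191 m/s.
Total Δv = Δv₁ + Δv₂ = 2713 m/s = 2.713 km/s.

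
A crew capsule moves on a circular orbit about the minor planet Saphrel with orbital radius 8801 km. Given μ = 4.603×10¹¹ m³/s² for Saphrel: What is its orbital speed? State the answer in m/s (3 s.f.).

v ≈ 229 m/s

r = 8801 km = 8.801×10⁶ m.
For a circular orbit v = √(μ/r) = √(4.603×10¹¹ / 8.801×10⁶) = √(5.230×10⁴) = 228.7 m/s.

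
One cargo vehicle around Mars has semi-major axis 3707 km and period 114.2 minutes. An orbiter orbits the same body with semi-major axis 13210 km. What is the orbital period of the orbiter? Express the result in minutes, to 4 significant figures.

Kepler's third law: T² ∝ a³, so T₂ = T₁ (a₂/a₁)^(3/2).
a₂/a₁ = 3.564, (a₂/a₁)^(3/2) = 6.727.
T₂ = 114.2 × 6.727 = 768.2 minutes.

T₂ ≈ 768.2 minutes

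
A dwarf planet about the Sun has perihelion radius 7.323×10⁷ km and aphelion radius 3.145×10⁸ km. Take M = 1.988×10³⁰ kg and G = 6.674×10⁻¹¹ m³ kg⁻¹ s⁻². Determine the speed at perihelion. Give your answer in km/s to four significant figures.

μ = GM = 6.674×10⁻¹¹ × 1.988×10³⁰ = 1.327×10²⁰ m³/s².
Semi-major axis a = (r_p + r_a)/2 = 1.9386×10⁸ km = 1.939×10¹¹ m.
Vis-viva: v² = μ(2/r − 1/a) = 1.327×10²⁰ × (2.731×10⁻¹¹ − 5.158×10⁻¹²) = 2.939×10⁹ m²/s².
v = 54210 m/s = 54.21 km/s.

v ≈ 54.21 km/s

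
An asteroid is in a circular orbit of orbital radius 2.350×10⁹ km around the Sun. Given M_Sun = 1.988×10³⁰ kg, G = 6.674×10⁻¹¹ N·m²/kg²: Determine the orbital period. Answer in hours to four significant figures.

T ≈ 545900 hours

μ = GM = 6.674×10⁻¹¹ × 1.988×10³⁰ = 1.327×10²⁰ m³/s².
r = 2.350×10⁹ km = 2.350×10¹² m.
Kepler's third law: T = 2π√(r³/μ) = 2π√((2.350×10¹²)³ / 1.327×10²⁰).
r³/μ = 9.781×10¹⁶ s², so T = 2π × 3.128×10⁸ = 1.965×10⁹ s.
Converting: 1.965×10⁹ s ÷ 3600 = 5.459×10⁵ hours.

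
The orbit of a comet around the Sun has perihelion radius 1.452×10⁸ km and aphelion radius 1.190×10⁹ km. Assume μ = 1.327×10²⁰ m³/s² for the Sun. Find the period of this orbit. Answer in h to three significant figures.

T ≈ 82600 h

Semi-major axis a = (r_p + r_a)/2 = (1.4520×10⁸ + 1.1900×10⁹)/2 = 6.6760×10⁸ km = 6.676×10¹¹ m.
By Kepler's third law T = 2π√(a³/μ) = 2π × 4.735×10⁷ = 2.975×10⁸ s.
= 82640 h.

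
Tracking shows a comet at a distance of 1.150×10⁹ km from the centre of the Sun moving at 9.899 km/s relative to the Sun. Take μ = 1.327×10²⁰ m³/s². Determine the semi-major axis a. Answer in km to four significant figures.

r = 1.150×10¹² m.
Vis-viva rearranged: 1/a = 2/r − v²/μ = 1.739×10⁻¹² − 7.384×10⁻¹³ = 1.001×10⁻¹² m⁻¹.
a = 9.993×10¹¹ m = 9.9930×10⁸ km.

a ≈ 9.993×10⁸ km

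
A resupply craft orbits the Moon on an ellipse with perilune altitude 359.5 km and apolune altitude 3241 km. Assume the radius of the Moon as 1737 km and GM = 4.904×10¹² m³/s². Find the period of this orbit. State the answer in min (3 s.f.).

T ≈ 315 min

r_p = 1737 + 359.5 = 2096.5 km = 2.0965×10⁶ m.
r_a = 1737 + 3241 = 4978.0 km = 4.9780×10⁶ m.
Semi-major axis a = (r_p + r_a)/2 = (2096.5 + 4978.0)/2 = 3537.2 km = 3.537×10⁶ m.
By Kepler's third law T = 2π√(a³/μ) = 2π × 3.004×10³ = 1.888×10⁴ s.
= 314.6 min.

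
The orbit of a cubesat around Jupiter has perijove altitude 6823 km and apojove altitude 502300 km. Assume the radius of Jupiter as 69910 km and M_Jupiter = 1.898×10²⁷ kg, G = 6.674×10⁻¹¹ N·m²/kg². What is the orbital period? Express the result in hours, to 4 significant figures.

T ≈ 28.66 hours

μ = GM = 6.674×10⁻¹¹ × 1.898×10²⁷ = 1.267×10¹⁷ m³/s².
r_p = 69910 + 6823 = 76733 km = 7.6733×10⁷ m.
r_a = 69910 + 502300 = 572210 km = 5.7221×10⁸ m.
Semi-major axis a = (r_p + r_a)/2 = (76733 + 5.7221×10⁵)/2 = 3.2447×10⁵ km = 3.245×10⁸ m.
By Kepler's third law T = 2π√(a³/μ) = 2π × 1.642×10⁴ = 1.032×10⁵ s.
= 28.66 hours.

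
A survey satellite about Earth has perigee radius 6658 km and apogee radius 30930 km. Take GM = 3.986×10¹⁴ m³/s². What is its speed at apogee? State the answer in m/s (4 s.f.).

v ≈ 2137 m/s

Semi-major axis a = (r_p + r_a)/2 = 18794 km = 1.879×10⁷ m.
Vis-viva: v² = μ(2/r − 1/a) = 3.986×10¹⁴ × (6.466×10⁻⁸ − 5.321×10⁻⁸) = 4.565×10⁶ m²/s².
v = 2137 m/s.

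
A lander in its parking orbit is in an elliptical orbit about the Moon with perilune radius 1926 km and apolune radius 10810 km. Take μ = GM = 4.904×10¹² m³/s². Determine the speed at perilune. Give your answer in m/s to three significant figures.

Semi-major axis a = (r_p + r_a)/2 = 6368.0 km = 6.368×10⁶ m.
Vis-viva: v² = μ(2/r − 1/a) = 4.904×10¹² × (1.038×10⁻⁶ − 1.570×10⁻⁷) = 4.322×10⁶ m²/s².
v = 2079 m/s.

v ≈ 2080 m/s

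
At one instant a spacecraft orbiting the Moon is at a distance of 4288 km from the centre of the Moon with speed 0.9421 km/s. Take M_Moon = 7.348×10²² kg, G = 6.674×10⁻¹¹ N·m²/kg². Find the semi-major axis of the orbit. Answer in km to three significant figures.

μ = GM = 6.674×10⁻¹¹ × 7.348×10²² = 4.904×10¹² m³/s².
r = 4.288×10⁶ m.
Specific orbital energy ε = v²/2 − μ/r = (942.1)²/2 − 4.904×10¹²/4.288×10⁶ = -6.999×10⁵ J/kg.
Since ε = −μ/(2a), a = −μ/(2ε) = 3.503×10⁶ m = 3503.4 km.

a ≈ 3500 km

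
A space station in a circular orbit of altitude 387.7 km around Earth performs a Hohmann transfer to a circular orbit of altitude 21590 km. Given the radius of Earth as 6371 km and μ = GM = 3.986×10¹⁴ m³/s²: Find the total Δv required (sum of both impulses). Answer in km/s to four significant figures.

Δv_total ≈ 3.487 km/s

r₁ = 6371 + 387.7 = 6758.7 km = 6.7587×10⁶ m.
r₂ = 6371 + 21590 = 27961 km = 2.7961×10⁷ m.
Transfer ellipse a_t = (r₁ + r₂)/2 = 1.736×10⁷ m.
At r₁: circular v_c1 = √(μ/r₁) = 7680 m/s; transfer-perigee v_p = √[μ(2/r₁ − 1/a_t)] = 9746 m/s.
Δv₁ = v_p − v_c1 = 2067 m/s.
At r₂: circular v_c2 = √(μ/r₂) = 3776 m/s; transfer-apogee v_a = √[μ(2/r₂ − 1/a_t)] = 2356 m/s.
Δv₂ = v_c2 − v_a = 1420 m/s.
Total Δv = Δv₁ + Δv₂ = 3487 m/s = 3.487 km/s.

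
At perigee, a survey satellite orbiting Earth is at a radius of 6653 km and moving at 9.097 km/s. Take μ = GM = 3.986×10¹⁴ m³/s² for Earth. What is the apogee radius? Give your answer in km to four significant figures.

apogee radius ≈ 14850 km

r_p = 6.653×10⁶ m.
Specific energy ε = v²/2 − μ/r = -1.854×10⁷ J/kg, so a = −μ/(2ε) = 1.075×10⁷ m.
The apsides satisfy r_p + r_a = 2a, so the apogee radius is 2a − r_p = 1.485×10⁷ m = 14852 km.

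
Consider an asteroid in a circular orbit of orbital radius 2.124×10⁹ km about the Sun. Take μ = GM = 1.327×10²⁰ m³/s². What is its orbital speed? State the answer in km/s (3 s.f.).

v ≈ 7.90 km/s

r = 2.124×10⁹ km = 2.124×10¹² m.
For a circular orbit v = √(μ/r) = √(1.327×10²⁰ / 2.124×10¹²) = √(6.248×10⁷) = 7904 m/s.
That is 7.904 km/s.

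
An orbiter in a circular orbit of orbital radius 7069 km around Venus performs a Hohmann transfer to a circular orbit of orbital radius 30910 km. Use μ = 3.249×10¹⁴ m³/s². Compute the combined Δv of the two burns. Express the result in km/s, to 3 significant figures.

Δv_total ≈ 3.13 km/s

r₁ = 7069 km = 7.069×10⁶ m.
r₂ = 30910 km = 3.091×10⁷ m.
Transfer ellipse a_t = (r₁ + r₂)/2 = 1.899×10⁷ m.
At r₁: circular v_c1 = √(μ/r₁) = 6779 m/s; transfer-periapsis v_p = √[μ(2/r₁ − 1/a_t)] = 8649 m/s.
Δv₁ = v_p − v_c1 = 1870 m/s.
At r₂: circular v_c2 = √(μ/r₂) = 3242 m/s; transfer-apoapsis v_a = √[μ(2/r₂ − 1/a_t)] = 1978 m/s.
Δv₂ = v_c2 − v_a = 1264 m/s.
Total Δv = Δv₁ + Δv₂ = 3134 m/s = 3.134 km/s.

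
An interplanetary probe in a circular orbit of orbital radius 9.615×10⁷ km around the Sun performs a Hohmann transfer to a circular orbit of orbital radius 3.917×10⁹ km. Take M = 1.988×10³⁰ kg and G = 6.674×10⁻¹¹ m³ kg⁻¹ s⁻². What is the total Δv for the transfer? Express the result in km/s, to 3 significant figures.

μ = GM = 6.674×10⁻¹¹ × 1.988×10³⁰ = 1.327×10²⁰ m³/s².
r₁ = 9.615×10⁷ km = 9.615×10¹⁰ m.
r₂ = 3.917×10⁹ km = 3.917×10¹² m.
Transfer ellipse a_t = (r₁ + r₂)/2 = 2.007×10¹² m.
At r₁: circular v_c1 = √(μ/r₁) = 37150 m/s; transfer-perihelion v_p = √[μ(2/r₁ − 1/a_t)] = 51900 m/s.
Δv₁ = v_p − v_c1 = 14750 m/s.
At r₂: circular v_c2 = √(μ/r₂) = 5820 m/s; transfer-aphelion v_a = √[μ(2/r₂ − 1/a_t)] = 1274 m/s.
Δv₂ = v_c2 − v_a = 4546 m/s.
Total Δv = Δv₁ + Δv₂ = 19300 m/s = 19.30 km/s.

Δv_total ≈ 19.3 km/s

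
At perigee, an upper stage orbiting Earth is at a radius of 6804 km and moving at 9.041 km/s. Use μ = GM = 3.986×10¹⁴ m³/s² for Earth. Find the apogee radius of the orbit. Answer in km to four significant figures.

r_p = 6.804×10⁶ m.
Specific energy ε = v²/2 − μ/r = -1.771×10⁷ J/kg, so a = −μ/(2ε) = 1.125×10⁷ m.
The apsides satisfy r_p + r_a = 2a, so the apogee radius is 2a − r_p = 1.570×10⁷ m = 15699 km.

apogee radius ≈ 15700 km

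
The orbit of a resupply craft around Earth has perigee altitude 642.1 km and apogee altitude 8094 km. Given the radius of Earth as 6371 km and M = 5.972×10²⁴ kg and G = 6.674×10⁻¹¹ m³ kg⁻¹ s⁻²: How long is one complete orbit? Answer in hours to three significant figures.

μ = GM = 6.674×10⁻¹¹ × 5.972×10²⁴ = 3.986×10¹⁴ m³/s².
r_p = 6371 + 642.1 = 7013.1 km = 7.0131×10⁶ m.
r_a = 6371 + 8094 = 14465 km = 1.4465×10⁷ m.
Semi-major axis a = (r_p + r_a)/2 = (7013.1 + 14465)/2 = 10739 km = 1.074×10⁷ m.
By Kepler's third law T = 2π√(a³/μ) = 2π × 1.763×10³ = 1.108×10⁴ s.
= 3.077 hours.

T ≈ 3.08 hours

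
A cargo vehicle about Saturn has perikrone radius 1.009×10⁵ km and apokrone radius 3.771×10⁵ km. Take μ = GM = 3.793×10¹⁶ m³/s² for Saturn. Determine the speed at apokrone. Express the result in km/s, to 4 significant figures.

Semi-major axis a = (r_p + r_a)/2 = 2.3900×10⁵ km = 2.390×10⁸ m.
Vis-viva: v² = μ(2/r − 1/a) = 3.793×10¹⁶ × (5.304×10⁻⁹ − 4.184×10⁻⁹) = 4.246×10⁷ m²/s².
v = 6516 m/s = 6.516 km/s.

v ≈ 6.516 km/s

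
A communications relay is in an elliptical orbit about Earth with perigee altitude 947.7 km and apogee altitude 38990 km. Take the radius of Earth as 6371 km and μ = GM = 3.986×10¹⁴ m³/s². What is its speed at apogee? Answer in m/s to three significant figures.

v ≈ 1560 m/s

r_p = 6371 + 947.7 = 7318.7 km = 7.3187×10⁶ m.
r_a = 6371 + 38990 = 45361 km = 4.5361×10⁷ m.
Semi-major axis a = (r_p + r_a)/2 = 26340 km = 2.634×10⁷ m.
Vis-viva: v² = μ(2/r − 1/a) = 3.986×10¹⁴ × (4.409×10⁻⁸ − 3.797×10⁻⁸) = 2.442×10⁶ m²/s².
v = 1563 m/s.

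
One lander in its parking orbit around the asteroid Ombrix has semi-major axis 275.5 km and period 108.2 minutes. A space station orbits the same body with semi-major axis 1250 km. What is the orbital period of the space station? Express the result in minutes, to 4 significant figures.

T₂ ≈ 1046 minutes

Kepler's third law: T² ∝ a³, so T₂ = T₁ (a₂/a₁)^(3/2).
a₂/a₁ = 4.537, (a₂/a₁)^(3/2) = 9.665.
T₂ = 108.2 × 9.665 = 1046 minutes.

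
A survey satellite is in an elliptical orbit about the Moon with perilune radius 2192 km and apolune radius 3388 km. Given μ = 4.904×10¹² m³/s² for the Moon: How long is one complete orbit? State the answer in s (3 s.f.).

Semi-major axis a = (r_p + r_a)/2 = (2192.0 + 3388.0)/2 = 2790.0 km = 2.790×10⁶ m.
By Kepler's third law T = 2π√(a³/μ) = 2π × 2.104×10³ = 1.322×10⁴ s.

T ≈ 13200 s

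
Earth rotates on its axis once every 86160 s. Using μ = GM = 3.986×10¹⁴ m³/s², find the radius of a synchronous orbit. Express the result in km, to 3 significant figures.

A synchronous orbit has period T, so by Kepler's third law a = (μT²/4π²)^(1/3).
μT²/4π² = 3.986×10¹⁴ × (8.616×10⁴)² / 39.48 = 7.495×10²² m³.
a = 4.216×10⁷ m = 42163 km.

r_sync ≈ 42200 km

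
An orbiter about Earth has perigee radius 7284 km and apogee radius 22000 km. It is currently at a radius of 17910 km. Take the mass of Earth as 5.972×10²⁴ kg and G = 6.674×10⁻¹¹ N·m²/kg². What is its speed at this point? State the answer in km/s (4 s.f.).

v ≈ 4.158 km/s

μ = GM = 6.674×10⁻¹¹ × 5.972×10²⁴ = 3.986×10¹⁴ m³/s².
Semi-major axis a = (r_p + r_a)/2 = 14642 km = 1.464×10⁷ m.
Vis-viva: v² = μ(2/r − 1/a) = 3.986×10¹⁴ × (1.117×10⁻⁷ − 6.830×10⁻⁸) = 1.729×10⁷ m²/s².
v = 4158 m/s = 4.158 km/s.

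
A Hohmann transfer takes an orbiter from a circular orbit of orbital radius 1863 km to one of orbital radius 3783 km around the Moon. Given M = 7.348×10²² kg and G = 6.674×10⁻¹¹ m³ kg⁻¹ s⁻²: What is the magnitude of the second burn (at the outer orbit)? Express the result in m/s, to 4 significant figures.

μ = GM = 6.674×10⁻¹¹ × 7.348×10²² = 4.904×10¹² m³/s².
r₁ = 1863 km = 1.863×10⁶ m.
r₂ = 3783 km = 3.783×10⁶ m.
Transfer ellipse a_t = (r₁ + r₂)/2 = 2.823×10⁶ m.
At r₁: circular v_c1 = √(μ/r₁) = 1622 m/s; transfer-perilune v_p = √[μ(2/r₁ − 1/a_t)] = 1878 m/s.
At r₂: circular v_c2 = √(μ/r₂) = 1139 m/s; transfer-apolune v_a = √[μ(2/r₂ − 1/a_t)] = 924.9 m/s.
Δv₂ = v_c2 − v_a = 213.6 m/s.

Δv ≈ 213.6 m/s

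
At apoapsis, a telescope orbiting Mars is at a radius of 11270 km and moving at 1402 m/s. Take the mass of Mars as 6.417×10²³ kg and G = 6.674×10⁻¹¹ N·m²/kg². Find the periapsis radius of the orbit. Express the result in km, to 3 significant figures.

periapsis radius ≈ 3930 km

μ = GM = 6.674×10⁻¹¹ × 6.417×10²³ = 4.283×10¹³ m³/s².
r_a = 1.127×10⁷ m.
Specific energy ε = v²/2 − μ/r = -2.817×10⁶ J/kg, so a = −μ/(2ε) = 7.601×10⁶ m.
The apsides satisfy r_p + r_a = 2a, so the periapsis radius is 2a − r_a = 3.931×10⁶ m = 3931.5 km.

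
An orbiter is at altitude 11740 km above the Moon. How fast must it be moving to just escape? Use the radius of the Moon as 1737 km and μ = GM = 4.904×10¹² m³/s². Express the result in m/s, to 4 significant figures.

v_esc ≈ 853.1 m/s

r = 1737 + 11740 = 13477 km = 1.3477×10⁷ m.
Escape speed v_esc = √(2μ/r) = √(2 × 4.904×10¹² / 1.348×10⁷) = √(7.278×10⁵) = 853.1 m/s.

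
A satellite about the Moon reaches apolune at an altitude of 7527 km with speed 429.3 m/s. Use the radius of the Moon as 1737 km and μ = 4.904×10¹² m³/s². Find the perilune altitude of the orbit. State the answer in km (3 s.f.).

r_a = 1737 + 7527 = 9264.0 km = 9.264×10⁶ m.
Specific energy ε = v²/2 − μ/r = -4.372×10⁵ J/kg, so a = −μ/(2ε) = 5.608×10⁶ m.
The apsides satisfy r_p + r_a = 2a, so the perilune radius is 2a − r_a = 1.953×10⁶ m = 1952.5 km.
Perilune altitude = 1952.5 − 1737 = 215.53 km.

perilune altitude ≈ 216 km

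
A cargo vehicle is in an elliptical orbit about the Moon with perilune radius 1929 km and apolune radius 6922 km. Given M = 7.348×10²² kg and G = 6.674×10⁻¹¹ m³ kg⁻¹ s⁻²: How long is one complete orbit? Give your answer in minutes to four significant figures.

T ≈ 440.2 minutes

μ = GM = 6.674×10⁻¹¹ × 7.348×10²² = 4.904×10¹² m³/s².
Semi-major axis a = (r_p + r_a)/2 = (1929.0 + 6922.0)/2 = 4425.5 km = 4.426×10⁶ m.
By Kepler's third law T = 2π√(a³/μ) = 2π × 4.204×10³ = 2.641×10⁴ s.
= 440.2 minutes.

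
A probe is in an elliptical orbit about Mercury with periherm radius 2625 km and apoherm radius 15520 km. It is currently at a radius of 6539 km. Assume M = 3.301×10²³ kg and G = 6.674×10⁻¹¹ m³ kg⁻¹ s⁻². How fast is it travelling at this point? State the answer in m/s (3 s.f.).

v ≈ 2080 m/s

μ = GM = 6.674×10⁻¹¹ × 3.301×10²³ = 2.203×10¹³ m³/s².
Semi-major axis a = (r_p + r_a)/2 = 9072.5 km = 9.072×10⁶ m.
Vis-viva: v² = μ(2/r − 1/a) = 2.203×10¹³ × (3.059×10⁻⁷ − 1.102×10⁻⁷) = 4.310×10⁶ m²/s².
v = 2076 m/s.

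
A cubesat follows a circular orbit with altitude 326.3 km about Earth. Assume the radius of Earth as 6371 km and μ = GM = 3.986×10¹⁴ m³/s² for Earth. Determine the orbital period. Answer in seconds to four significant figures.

T ≈ 5455 seconds

r = 6371 + 326.3 = 6697.3 km = 6.6973×10⁶ m.
Kepler's third law: T = 2π√(r³/μ) = 2π√((6.697×10⁶)³ / 3.986×10¹⁴).
r³/μ = 7.536×10⁵ s², so T = 2π × 8.681×10² = 5.455×10³ s.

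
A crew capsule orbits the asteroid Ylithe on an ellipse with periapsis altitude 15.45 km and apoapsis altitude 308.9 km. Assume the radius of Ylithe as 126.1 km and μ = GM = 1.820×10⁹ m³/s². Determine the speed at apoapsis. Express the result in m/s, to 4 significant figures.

v ≈ 45.33 m/s

r_p = 126.1 + 15.45 = 141.55 km = 1.4155×10⁵ m.
r_a = 126.1 + 308.9 = 435.00 km = 4.3500×10⁵ m.
Semi-major axis a = (r_p + r_a)/2 = 288.27 km = 2.883×10⁵ m.
Vis-viva: v² = μ(2/r − 1/a) = 1.820×10⁹ × (4.598×10⁻⁶ − 3.469×10⁻⁶) = 2.054×10³ m²/s².
v = 45.33 m/s.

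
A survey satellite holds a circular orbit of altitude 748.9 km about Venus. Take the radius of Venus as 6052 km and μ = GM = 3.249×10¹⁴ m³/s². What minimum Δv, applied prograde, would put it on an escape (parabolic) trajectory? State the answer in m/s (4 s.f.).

r = 6052 + 748.9 = 6800.9 km = 6.8009×10⁶ m.
Circular speed v_c = √(μ/r) = 6912 m/s.
Escape speed v_esc = √(2μ/r) = √2 × v_c = 9775 m/s.
Δv = v_esc − v_c = 2863 m/s.

Δv ≈ 2863 m/s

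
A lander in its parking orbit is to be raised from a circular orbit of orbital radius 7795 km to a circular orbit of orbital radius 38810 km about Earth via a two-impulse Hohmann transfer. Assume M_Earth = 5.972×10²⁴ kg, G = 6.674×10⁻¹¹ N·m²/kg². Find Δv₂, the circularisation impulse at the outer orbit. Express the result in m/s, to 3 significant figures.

Δv ≈ 1350 m/s

μ = GM = 6.674×10⁻¹¹ × 5.972×10²⁴ = 3.986×10¹⁴ m³/s².
r₁ = 7795 km = 7.795×10⁶ m.
r₂ = 38810 km = 3.881×10⁷ m.
Transfer ellipse a_t = (r₁ + r₂)/2 = 2.330×10⁷ m.
At r₁: circular v_c1 = √(μ/r₁) = 7151 m/s; transfer-perigee v_p = √[μ(2/r₁ − 1/a_t)] = 9228 m/s.
At r₂: circular v_c2 = √(μ/r₂) = 3205 m/s; transfer-apogee v_a = √[μ(2/r₂ − 1/a_t)] = 1853 m/s.
Δv₂ = v_c2 − v_a = 1351 m/s.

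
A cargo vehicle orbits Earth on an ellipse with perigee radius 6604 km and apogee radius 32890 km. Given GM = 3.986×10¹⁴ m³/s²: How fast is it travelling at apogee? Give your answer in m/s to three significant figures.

Semi-major axis a = (r_p + r_a)/2 = 19747 km = 1.975×10⁷ m.
Vis-viva: v² = μ(2/r − 1/a) = 3.986×10¹⁴ × (6.081×10⁻⁸ − 5.064×10⁻⁸) = 4.053×10⁶ m²/s².
v = 2013 m/s.

v ≈ 2010 m/s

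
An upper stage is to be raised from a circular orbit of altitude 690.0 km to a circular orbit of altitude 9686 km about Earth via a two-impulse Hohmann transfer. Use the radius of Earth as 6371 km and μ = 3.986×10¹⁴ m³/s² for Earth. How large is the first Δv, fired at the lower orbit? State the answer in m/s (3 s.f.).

r₁ = 6371 + 690.0 = 7061.0 km = 7.0610×10⁶ m.
r₂ = 6371 + 9686 = 16057 km = 1.6057×10⁷ m.
Transfer ellipse a_t = (r₁ + r₂)/2 = 1.156×10⁷ m.
At r₁: circular v_c1 = √(μ/r₁) = 7513 m/s; transfer-perigee v_p = √[μ(2/r₁ − 1/a_t)] = 8855 m/s.
Δv₁ = v_p − v_c1 = 1342 m/s.

Δv ≈ 1340 m/s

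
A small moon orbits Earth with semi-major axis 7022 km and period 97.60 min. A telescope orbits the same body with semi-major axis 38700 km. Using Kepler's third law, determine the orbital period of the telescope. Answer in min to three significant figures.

Kepler's third law: T² ∝ a³, so T₂ = T₁ (a₂/a₁)^(3/2).
a₂/a₁ = 5.511, (a₂/a₁)^(3/2) = 12.94.
T₂ = 97.60 × 12.94 = 1263 min.

T₂ ≈ 1260 min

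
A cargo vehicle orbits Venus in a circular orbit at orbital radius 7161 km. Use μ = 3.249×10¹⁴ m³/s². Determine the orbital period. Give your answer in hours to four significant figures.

r = 7161 km = 7.161×10⁶ m.
Kepler's third law: T = 2π√(r³/μ) = 2π√((7.161×10⁶)³ / 3.249×10¹⁴).
r³/μ = 1.130×10⁶ s², so T = 2π × 1.063×10³ = 6.680×10³ s.
Converting: 6.680×10³ s ÷ 3600 = 1.856 hours.

T ≈ 1.856 hours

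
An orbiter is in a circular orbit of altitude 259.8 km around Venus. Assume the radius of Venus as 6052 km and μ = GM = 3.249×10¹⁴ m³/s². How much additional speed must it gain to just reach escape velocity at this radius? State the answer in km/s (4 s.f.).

r = 6052 + 259.8 = 6311.8 km = 6.3118×10⁶ m.
Circular speed v_c = √(μ/r) = 7175 m/s.
Escape speed v_esc = √(2μ/r) = √2 × v_c = 10150 m/s.
Δv = v_esc − v_c = 2972 m/s = 2.972 km/s.

Δv ≈ 2.972 km/s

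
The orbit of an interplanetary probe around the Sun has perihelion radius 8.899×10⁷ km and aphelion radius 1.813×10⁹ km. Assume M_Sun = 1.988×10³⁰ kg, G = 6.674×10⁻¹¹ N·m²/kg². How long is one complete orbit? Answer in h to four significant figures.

T ≈ 140500 h

μ = GM = 6.674×10⁻¹¹ × 1.988×10³⁰ = 1.327×10²⁰ m³/s².
Semi-major axis a = (r_p + r_a)/2 = (8.8990×10⁷ + 1.8130×10⁹)/2 = 9.5100×10⁸ km = 9.510×10¹¹ m.
By Kepler's third law T = 2π√(a³/μ) = 2π × 8.051×10⁷ = 5.059×10⁸ s.
= 1.405×10⁵ h.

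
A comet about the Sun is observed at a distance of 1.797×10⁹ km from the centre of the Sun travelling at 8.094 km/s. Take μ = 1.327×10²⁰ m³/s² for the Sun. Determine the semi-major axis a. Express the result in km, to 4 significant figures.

r = 1.797×10¹² m.
Specific orbital energy ε = v²/2 − μ/r = (8094)²/2 − 1.327×10²⁰/1.797×10¹² = -4.109×10⁷ J/kg.
Since ε = −μ/(2a), a = −μ/(2ε) = 1.615×10¹² m = 1.6148×10⁹ km.

a ≈ 1.615×10⁹ km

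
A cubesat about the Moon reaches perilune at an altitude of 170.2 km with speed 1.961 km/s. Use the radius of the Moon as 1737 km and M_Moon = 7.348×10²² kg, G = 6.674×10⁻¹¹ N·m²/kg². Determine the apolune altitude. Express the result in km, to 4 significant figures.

apolune altitude ≈ 3917 km

μ = GM = 6.674×10⁻¹¹ × 7.348×10²² = 4.904×10¹² m³/s².
r_p = 1737 + 170.2 = 1907.2 km = 1.907×10⁶ m.
Specific energy ε = v²/2 − μ/r = -6.486×10⁵ J/kg, so a = −μ/(2ε) = 3.781×10⁶ m.
The apsides satisfy r_p + r_a = 2a, so the apolune radius is 2a − r_p = 5.654×10⁶ m = 5654.1 km.
Apolune altitude = 5654.1 − 1737 = 3917.1 km.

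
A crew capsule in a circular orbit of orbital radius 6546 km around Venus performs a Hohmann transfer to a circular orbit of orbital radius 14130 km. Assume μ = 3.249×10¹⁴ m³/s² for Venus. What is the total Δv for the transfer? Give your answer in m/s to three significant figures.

r₁ = 6546 km = 6.546×10⁶ m.
r₂ = 14130 km = 1.413×10⁷ m.
Transfer ellipse a_t = (r₁ + r₂)/2 = 1.034×10⁷ m.
At r₁: circular v_c1 = √(μ/r₁) = 7045 m/s; transfer-periapsis v_p = √[μ(2/r₁ − 1/a_t)] = 8236 m/s.
Δv₁ = v_p − v_c1 = 1191 m/s.
At r₂: circular v_c2 = √(μ/r₂) = 4795 m/s; transfer-apoapsis v_a = √[μ(2/r₂ − 1/a_t)] = 3816 m/s.
Δv₂ = v_c2 − v_a = 979.5 m/s.
Total Δv = Δv₁ + Δv₂ = 2171 m/s.

Δv_total ≈ 2170 m/s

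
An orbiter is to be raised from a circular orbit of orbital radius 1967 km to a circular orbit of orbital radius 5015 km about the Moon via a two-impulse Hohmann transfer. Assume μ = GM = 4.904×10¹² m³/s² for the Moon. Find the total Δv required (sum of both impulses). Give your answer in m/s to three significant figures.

Δv_total ≈ 560 m/s

r₁ = 1967 km = 1.967×10⁶ m.
r₂ = 5015 km = 5.015×10⁶ m.
Transfer ellipse a_t = (r₁ + r₂)/2 = 3.491×10⁶ m.
At r₁: circular v_c1 = √(μ/r₁) = 1579 m/s; transfer-perilune v_p = √[μ(2/r₁ − 1/a_t)] = 1892 m/s.
Δv₁ = v_p − v_c1 = 313.5 m/s.
At r₂: circular v_c2 = √(μ/r₂) = 988.9 m/s; transfer-apolune v_a = √[μ(2/r₂ − 1/a_t)] = 742.3 m/s.
Δv₂ = v_c2 − v_a = 246.6 m/s.
Total Δv = Δv₁ + Δv₂ = 560.1 m/s.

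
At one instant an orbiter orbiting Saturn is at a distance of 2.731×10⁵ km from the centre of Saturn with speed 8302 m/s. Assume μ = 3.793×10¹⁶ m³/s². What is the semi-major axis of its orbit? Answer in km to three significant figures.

r = 2.731×10⁸ m.
Vis-viva rearranged: 1/a = 2/r − v²/μ = 7.323×10⁻⁹ − 1.817×10⁻⁹ = 5.506×10⁻⁹ m⁻¹.
a = 1.816×10⁸ m = 1.8161×10⁵ km.

a ≈ 1.82×10⁵ km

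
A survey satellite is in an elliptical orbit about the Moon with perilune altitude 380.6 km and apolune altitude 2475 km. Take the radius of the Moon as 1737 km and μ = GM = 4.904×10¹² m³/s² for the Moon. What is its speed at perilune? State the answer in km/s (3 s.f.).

v ≈ 1.76 km/s

r_p = 1737 + 380.6 = 2117.6 km = 2.1176×10⁶ m.
r_a = 1737 + 2475 = 4212.0 km = 4.2120×10⁶ m.
Semi-major axis a = (r_p + r_a)/2 = 3164.8 km = 3.165×10⁶ m.
Vis-viva: v² = μ(2/r − 1/a) = 4.904×10¹² × (9.445×10⁻⁷ − 3.160×10⁻⁷) = 3.082×10⁶ m²/s².
v = 1756 m/s = 1.756 km/s.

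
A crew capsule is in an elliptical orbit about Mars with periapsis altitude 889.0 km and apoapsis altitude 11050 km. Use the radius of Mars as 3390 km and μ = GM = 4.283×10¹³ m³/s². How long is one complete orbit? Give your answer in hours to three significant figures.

r_p = 3390 + 889.0 = 4279.0 km = 4.2790×10⁶ m.
r_a = 3390 + 11050 = 14440 km = 1.4440×10⁷ m.
Semi-major axis a = (r_p + r_a)/2 = (4279.0 + 14440)/2 = 9359.5 km = 9.360×10⁶ m.
By Kepler's third law T = 2π√(a³/μ) = 2π × 4.375×10³ = 2.749×10⁴ s.
= 7.636 hours.

T ≈ 7.64 hours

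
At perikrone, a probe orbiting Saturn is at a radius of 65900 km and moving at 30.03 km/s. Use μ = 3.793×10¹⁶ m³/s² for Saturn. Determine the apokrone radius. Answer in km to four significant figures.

apokrone radius ≈ 2.383×10⁵ km

r_p = 6.590×10⁷ m.
Specific energy ε = v²/2 − μ/r = -1.247×10⁸ J/kg, so a = −μ/(2ε) = 1.521×10⁸ m.
The apsides satisfy r_p + r_a = 2a, so the apokrone radius is 2a − r_p = 2.383×10⁸ m = 2.3835×10⁵ km.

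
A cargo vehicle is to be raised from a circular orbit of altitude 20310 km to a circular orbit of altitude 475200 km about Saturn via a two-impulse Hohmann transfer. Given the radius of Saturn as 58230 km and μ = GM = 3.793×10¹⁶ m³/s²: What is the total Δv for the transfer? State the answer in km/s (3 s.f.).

Δv_total ≈ 11.2 km/s

r₁ = 58230 + 20310 = 78540 km = 7.8540×10⁷ m.
r₂ = 58230 + 475200 = 533430 km = 5.3343×10⁸ m.
Transfer ellipse a_t = (r₁ + r₂)/2 = 3.060×10⁸ m.
At r₁: circular v_c1 = √(μ/r₁) = 21980 m/s; transfer-perikrone v_p = √[μ(2/r₁ − 1/a_t)] = 29020 m/s.
Δv₁ = v_p − v_c1 = 7040 m/s.
At r₂: circular v_c2 = √(μ/r₂) = 8432 m/s; transfer-apokrone v_a = √[μ(2/r₂ − 1/a_t)] = 4272 m/s.
Δv₂ = v_c2 − v_a = 4160 m/s.
Total Δv = Δv₁ + Δv₂ = 11200 m/s = 11.20 km/s.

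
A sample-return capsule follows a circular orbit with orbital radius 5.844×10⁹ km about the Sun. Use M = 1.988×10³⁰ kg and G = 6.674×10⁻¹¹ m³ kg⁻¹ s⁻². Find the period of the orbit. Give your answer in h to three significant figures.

μ = GM = 6.674×10⁻¹¹ × 1.988×10³⁰ = 1.327×10²⁰ m³/s².
r = 5.844×10⁹ km = 5.844×10¹² m.
Kepler's third law: T = 2π√(r³/μ) = 2π√((5.844×10¹²)³ / 1.327×10²⁰).
r³/μ = 1.504×10¹⁸ s², so T = 2π × 1.226×10⁹ = 7.706×10⁹ s.
Converting: 7.706×10⁹ s ÷ 3600 = 2.141×10⁶ h.

T ≈ 2140000 h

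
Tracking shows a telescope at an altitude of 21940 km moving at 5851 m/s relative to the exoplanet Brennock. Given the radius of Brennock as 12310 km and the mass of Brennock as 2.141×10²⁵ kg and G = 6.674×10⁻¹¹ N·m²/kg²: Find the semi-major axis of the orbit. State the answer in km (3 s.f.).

μ = GM = 6.674×10⁻¹¹ × 2.141×10²⁵ = 1.429×10¹⁵ m³/s².
r = 12310 + 21940 = 34250 km = 3.425×10⁷ m.
Vis-viva rearranged: 1/a = 2/r − v²/μ = 5.839×10⁻⁸ − 2.396×10⁻⁸ = 3.444×10⁻⁸ m⁻¹.
a = 2.904×10⁷ m = 29040 km.

a ≈ 29000 km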